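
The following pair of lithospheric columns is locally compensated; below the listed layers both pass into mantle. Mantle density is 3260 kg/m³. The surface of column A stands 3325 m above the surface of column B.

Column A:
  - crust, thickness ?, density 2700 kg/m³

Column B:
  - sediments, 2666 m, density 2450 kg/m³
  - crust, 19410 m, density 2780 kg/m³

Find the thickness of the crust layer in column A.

Take the compensation level at the base of the deeper column (depth z_c below the surface of column A) and equate Σ ρ_i t_i down to z_c; mantle fills any gap and the z_c terms cancel.
Column A: x×2700 + (z_c − 0 − x)×3260
Column B: 3325×0 + 2666×2450 + 19410×2780 + (z_c − 3325 − 22076)×3260
The z_c×3260 term appears on both sides and cancels. Collect the known terms of each column as K = Σ(ρt)_known − 3260 × (depth of known layers): K_A = 0 − 3260×0 = 0; K_B = 60491500 − 3260×(3325 + 22076) = −22315760.
Balance: K_A − x×(3260 − 2700) = K_B, so x = (K_A − K_B)/(3260 − 2700) = 22315800/560 = 39800 m.

39800 m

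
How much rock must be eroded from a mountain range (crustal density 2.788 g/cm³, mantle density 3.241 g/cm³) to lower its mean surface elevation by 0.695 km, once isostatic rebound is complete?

Net drop Δ = e − u = e − e ρ_c/ρ_m = e (ρ_m − ρ_c)/ρ_m.
e = Δ ρ_m/(ρ_m − ρ_c) = 0.695 km × 3.241/0.453 = 4.97 km.

4.97 km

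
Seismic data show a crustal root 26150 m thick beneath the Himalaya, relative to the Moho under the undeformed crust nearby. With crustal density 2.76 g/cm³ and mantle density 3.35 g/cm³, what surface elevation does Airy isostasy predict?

Isostatic balance requires: ρ_c h = (ρ_m − ρ_c) r.
h = r (ρ_m − ρ_c) / ρ_c = 26150 m × (3.35 − 2.76) / 2.76 = 5590 m.

5590 m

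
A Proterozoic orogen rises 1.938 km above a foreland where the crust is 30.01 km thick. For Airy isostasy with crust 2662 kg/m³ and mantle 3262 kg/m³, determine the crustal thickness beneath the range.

40.5 km

Root depth r = h ρ_c / (ρ_m − ρ_c) = 1.938 km × 2662 / 600 = 8.598 km.
Total thickness = T + h + r = 30.01 km + 1.938 km + 8.598 km = 40.5 km.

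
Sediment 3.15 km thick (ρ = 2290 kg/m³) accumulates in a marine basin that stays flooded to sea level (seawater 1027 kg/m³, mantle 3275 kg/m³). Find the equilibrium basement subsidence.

1.77 km

Submarine loading: the sediment displaces seawater, and the subsidence is in turn flooded, so s (ρ_m − ρ_w) = t (ρ_sed − ρ_w).
s = 3.15 km × (2290 − 1027) / (3275 − 1027) = 1.77 km.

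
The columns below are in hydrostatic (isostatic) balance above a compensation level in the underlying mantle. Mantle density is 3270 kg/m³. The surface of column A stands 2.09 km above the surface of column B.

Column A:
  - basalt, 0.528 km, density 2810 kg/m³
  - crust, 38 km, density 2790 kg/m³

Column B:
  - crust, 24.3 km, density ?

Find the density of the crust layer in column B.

2790 kg/m³

Take the compensation level at the base of the deeper column (depth z_c below the surface of column A) and equate Σ ρ_i t_i down to z_c; mantle fills any gap and the z_c terms cancel.
Column A: 0.528×2810 + 38×2790 + (z_c − 38.528)×3270
Column B: 2.09×0 + 24.3×ρ + (z_c − 2.09 − 24.3)×3270
The z_c×3270 term appears on both sides and cancels. Collect the known terms of each column as K = Σ(ρt)_known − 3270 × (depth of known layers): K_A = 107503.68 − 3270×38.528 = −18482.88; K_B = 0 − 3270×(2.09 + 24.3) = −86295.3.
Balance: K_A = K_B + 24.3×ρ, so ρ = (K_A − K_B)/24.3 = 67812.4/24.3 = 2790 kg/m³.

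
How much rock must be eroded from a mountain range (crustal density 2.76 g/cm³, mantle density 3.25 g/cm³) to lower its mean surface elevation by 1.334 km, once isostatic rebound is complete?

Net drop Δ = e − u = e − e ρ_c/ρ_m = e (ρ_m − ρ_c)/ρ_m.
e = Δ ρ_m/(ρ_m − ρ_c) = 1.334 km × 3.25/0.49 = 8.85 km.

8.85 km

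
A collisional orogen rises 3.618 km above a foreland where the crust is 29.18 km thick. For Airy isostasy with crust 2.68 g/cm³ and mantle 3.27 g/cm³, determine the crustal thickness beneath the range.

49.2 km

Root depth r = h ρ_c / (ρ_m − ρ_c) = 3.618 km × 2.68 / 0.59 = 16.43 km.
Total thickness = T + h + r = 29.18 km + 3.618 km + 16.43 km = 49.2 km.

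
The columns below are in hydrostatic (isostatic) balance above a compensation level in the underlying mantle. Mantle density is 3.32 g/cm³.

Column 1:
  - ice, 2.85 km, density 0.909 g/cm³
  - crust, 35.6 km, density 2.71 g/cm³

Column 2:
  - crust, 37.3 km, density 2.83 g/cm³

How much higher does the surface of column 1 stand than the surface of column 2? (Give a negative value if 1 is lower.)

3.11 km

For any compensation level in the mantle, the mantle terms cancel and isostasy reduces to e = (Σt_1 − Σt_2) − (Σ(ρt)_1 − Σ(ρt)_2) / ρ_m.
Σt_1 = 38.45 km; Σt_2 = 37.3 km; Σ(ρt)_1 = 99.06665; Σ(ρt)_2 = 105.559 (in km·g/cm³).
e = (38.45 − 37.3) − (99.06665 − 105.559) / 3.32 = 3.11 km.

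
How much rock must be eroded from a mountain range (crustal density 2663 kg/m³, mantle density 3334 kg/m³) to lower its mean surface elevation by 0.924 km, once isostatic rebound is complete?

Net drop Δ = e − u = e − e ρ_c/ρ_m = e (ρ_m − ρ_c)/ρ_m.
e = Δ ρ_m/(ρ_m − ρ_c) = 0.924 km × 3334/671 = 4.59 km.

4.59 km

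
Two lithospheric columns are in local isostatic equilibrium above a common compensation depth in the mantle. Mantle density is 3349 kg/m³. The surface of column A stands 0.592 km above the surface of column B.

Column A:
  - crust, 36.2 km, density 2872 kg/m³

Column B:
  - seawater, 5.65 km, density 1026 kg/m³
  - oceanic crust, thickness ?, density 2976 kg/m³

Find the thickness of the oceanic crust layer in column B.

Take the compensation level at the base of the deeper column (depth z_c below the surface of column A) and equate Σ ρ_i t_i down to z_c; mantle fills any gap and the z_c terms cancel.
Column A: 36.2×2872 + (z_c − 36.2)×3349
Column B: 0.592×0 + 5.65×1026 + x×2976 + (z_c − 0.592 − 5.65 − x)×3349
The z_c×3349 term appears on both sides and cancels. Collect the known terms of each column as K = Σ(ρt)_known − 3349 × (depth of known layers): K_A = 103966.4 − 3349×36.2 = −17267.4; K_B = 5796.9 − 3349×(0.592 + 5.65) = −15107.558.
Balance: K_A = K_B − x×(3349 − 2976), so x = (K_B − K_A)/(3349 − 2976) = 2159.84/373 = 5.79 km.

5.79 km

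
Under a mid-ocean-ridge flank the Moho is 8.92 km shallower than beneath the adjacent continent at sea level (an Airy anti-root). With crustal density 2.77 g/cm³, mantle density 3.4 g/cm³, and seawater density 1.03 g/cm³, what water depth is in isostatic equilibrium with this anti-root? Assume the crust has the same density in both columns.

Replacing a thickness d of crust by seawater at the top must be balanced by replacing crust with mantle at the base: d (ρ_c − ρ_w) = a (ρ_m − ρ_c).
d = a (ρ_m − ρ_c)/(ρ_c − ρ_w) = 8.92 km × 0.63/1.74 = 3.23 km.

3.23 km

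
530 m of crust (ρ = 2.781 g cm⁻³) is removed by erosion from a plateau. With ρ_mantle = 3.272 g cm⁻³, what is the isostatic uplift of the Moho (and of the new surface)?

450 m

Unloading: uplift u = e ρ_c/ρ_m = 530 m × 2.781/3.272 = 450 m.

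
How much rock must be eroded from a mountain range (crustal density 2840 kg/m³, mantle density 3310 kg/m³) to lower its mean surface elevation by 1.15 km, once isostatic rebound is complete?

8.1 km

Net drop Δ = e − u = e − e ρ_c/ρ_m = e (ρ_m − ρ_c)/ρ_m.
e = Δ ρ_m/(ρ_m − ρ_c) = 1.15 km × 3310/470 = 8.1 km.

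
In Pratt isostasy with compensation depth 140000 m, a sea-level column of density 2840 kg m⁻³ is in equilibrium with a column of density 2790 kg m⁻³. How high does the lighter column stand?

2510 m

ρ_ref D = ρ (D + h) → h = D (ρ_ref − ρ)/ρ.
h = 140000 m × (2840 − 2790)/2790 = 2510 m.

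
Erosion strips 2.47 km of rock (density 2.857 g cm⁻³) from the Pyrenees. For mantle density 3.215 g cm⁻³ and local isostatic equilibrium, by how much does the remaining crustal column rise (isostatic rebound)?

2.19 km

Unloading: uplift u = e ρ_c/ρ_m = 2.47 km × 2.857/3.215 = 2.19 km.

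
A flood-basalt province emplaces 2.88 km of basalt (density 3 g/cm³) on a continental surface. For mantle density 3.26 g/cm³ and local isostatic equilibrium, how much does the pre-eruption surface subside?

Subaerial loading: s = t ρ_load / ρ_m.
s = 2.88 km × 3/3.26 = 2.65 km.

2.65 km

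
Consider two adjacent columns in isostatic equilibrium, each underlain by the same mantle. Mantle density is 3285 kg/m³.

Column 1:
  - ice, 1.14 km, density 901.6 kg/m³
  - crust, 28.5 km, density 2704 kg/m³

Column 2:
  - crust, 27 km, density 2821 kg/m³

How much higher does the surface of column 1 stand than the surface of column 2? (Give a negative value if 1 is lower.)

For any compensation level in the mantle, the mantle terms cancel and isostasy reduces to e = (Σt_1 − Σt_2) − (Σ(ρt)_1 − Σ(ρt)_2) / ρ_m.
Σt_1 = 29.64 km; Σt_2 = 27 km; Σ(ρt)_1 = 78091.824; Σ(ρt)_2 = 76167 (in km·kg/m³).
e = (29.64 − 27) − (78091.824 − 76167) / 3285 = 2.05 km.

2.05 km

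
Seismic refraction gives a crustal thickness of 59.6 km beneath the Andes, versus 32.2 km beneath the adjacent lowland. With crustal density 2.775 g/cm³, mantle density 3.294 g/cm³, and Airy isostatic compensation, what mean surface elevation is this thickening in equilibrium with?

Excess crust Δ = 59.6 km − 32.2 km = 27.4 km, split between elevation h and root r with h + r = Δ.
Airy balance ρ_c h = (ρ_m − ρ_c) r gives r = h ρ_c/(ρ_m − ρ_c), so h (1 + ρ_c/(ρ_m − ρ_c)) = Δ, i.e. h = Δ (ρ_m − ρ_c)/ρ_m.
h = 27.4 km × 0.519/3.294 = 4.32 km.

4.32 km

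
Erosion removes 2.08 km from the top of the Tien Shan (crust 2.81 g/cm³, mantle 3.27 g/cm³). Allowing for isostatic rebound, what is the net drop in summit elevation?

0.293 km

Rebound u = e ρ_c/ρ_m = 2.08 km × 2.81/3.27 = 1.787 km.
Net surface drop = e − u = 2.08 km − 1.787 km = e (ρ_m − ρ_c)/ρ_m = 0.293 km.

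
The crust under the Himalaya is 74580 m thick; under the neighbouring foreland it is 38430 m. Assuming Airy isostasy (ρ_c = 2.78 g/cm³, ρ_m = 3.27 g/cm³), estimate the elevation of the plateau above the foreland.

Excess crust Δ = 74580 m − 38430 m = 36150 m, split between elevation h and root r with h + r = Δ.
Airy balance ρ_c h = (ρ_m − ρ_c) r gives r = h ρ_c/(ρ_m − ρ_c), so h (1 + ρ_c/(ρ_m − ρ_c)) = Δ, i.e. h = Δ (ρ_m − ρ_c)/ρ_m.
h = 36150 m × 0.49/3.27 = 5420 m.

5420 m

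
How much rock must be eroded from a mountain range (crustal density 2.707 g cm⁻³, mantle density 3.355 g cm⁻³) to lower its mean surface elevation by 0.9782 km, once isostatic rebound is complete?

5.06 km

Net drop Δ = e − u = e − e ρ_c/ρ_m = e (ρ_m − ρ_c)/ρ_m.
e = Δ ρ_m/(ρ_m − ρ_c) = 0.9782 km × 3.355/0.648 = 5.06 km.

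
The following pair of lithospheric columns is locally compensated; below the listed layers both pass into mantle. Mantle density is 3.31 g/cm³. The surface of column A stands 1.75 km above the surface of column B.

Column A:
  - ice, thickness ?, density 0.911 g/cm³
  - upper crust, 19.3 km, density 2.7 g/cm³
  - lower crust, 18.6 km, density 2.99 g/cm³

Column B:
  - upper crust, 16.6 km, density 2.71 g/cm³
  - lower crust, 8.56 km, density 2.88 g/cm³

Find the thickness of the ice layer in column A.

0.712 km

Take the compensation level at the base of the deeper column (depth z_c below the surface of column A) and equate Σ ρ_i t_i down to z_c; mantle fills any gap and the z_c terms cancel.
Column A: x×0.911 + 19.3×2.7 + 18.6×2.99 + (z_c − 37.9 − x)×3.31
Column B: 1.75×0 + 16.6×2.71 + 8.56×2.88 + (z_c − 1.75 − 25.16)×3.31
The z_c×3.31 term appears on both sides and cancels. Collect the known terms of each column as K = Σ(ρt)_known − 3.31 × (depth of known layers): K_A = 107.724 − 3.31×37.9 = −17.725; K_B = 69.6388 − 3.31×(1.75 + 25.16) = −19.4333.
Balance: K_A − x×(3.31 − 0.911) = K_B, so x = (K_A − K_B)/(3.31 − 0.911) = 1.7083/2.399 = 0.712 km.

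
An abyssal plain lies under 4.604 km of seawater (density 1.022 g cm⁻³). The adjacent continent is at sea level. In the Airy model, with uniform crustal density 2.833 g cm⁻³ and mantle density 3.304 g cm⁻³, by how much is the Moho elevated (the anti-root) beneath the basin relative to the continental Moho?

17.7 km

For local isostatic compensation: replacing crust with seawater at the top is compensated by replacing crust with mantle at the base: d (ρ_c − ρ_w) = a (ρ_m − ρ_c).
a = d (ρ_c − ρ_w)/(ρ_m − ρ_c) = 4.604 km × 1.811/0.471 = 17.7 km.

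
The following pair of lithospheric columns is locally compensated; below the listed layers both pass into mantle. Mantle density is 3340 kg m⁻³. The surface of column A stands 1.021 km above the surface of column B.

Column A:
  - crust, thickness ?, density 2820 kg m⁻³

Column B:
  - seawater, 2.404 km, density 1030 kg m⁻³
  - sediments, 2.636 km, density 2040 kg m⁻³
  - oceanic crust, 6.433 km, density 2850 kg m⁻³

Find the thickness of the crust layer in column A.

29.9 km

Take the compensation level at the base of the deeper column (depth z_c below the surface of column A) and equate Σ ρ_i t_i down to z_c; mantle fills any gap and the z_c terms cancel.
Column A: x×2820 + (z_c − 0 − x)×3340
Column B: 1.021×0 + 2.404×1030 + 2.636×2040 + 6.433×2850 + (z_c − 1.021 − 11.473)×3340
The z_c×3340 term appears on both sides and cancels. Collect the known terms of each column as K = Σ(ρt)_known − 3340 × (depth of known layers): K_A = 0 − 3340×0 = 0; K_B = 26187.61 − 3340×(1.021 + 11.473) = −15542.35.
Balance: K_A − x×(3340 − 2820) = K_B, so x = (K_A − K_B)/(3340 − 2820) = 15542.4/520 = 29.9 km.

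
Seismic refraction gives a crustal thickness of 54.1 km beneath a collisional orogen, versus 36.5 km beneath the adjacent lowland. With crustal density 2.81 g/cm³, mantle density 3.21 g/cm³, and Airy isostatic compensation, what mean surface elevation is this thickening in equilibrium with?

2.19 km

Excess crust Δ = 54.1 km − 36.5 km = 17.6 km, split between elevation h and root r with h + r = Δ.
Airy balance ρ_c h = (ρ_m − ρ_c) r gives r = h ρ_c/(ρ_m − ρ_c), so h (1 + ρ_c/(ρ_m − ρ_c)) = Δ, i.e. h = Δ (ρ_m − ρ_c)/ρ_m.
h = 17.6 km × 0.4/3.21 = 2.19 km.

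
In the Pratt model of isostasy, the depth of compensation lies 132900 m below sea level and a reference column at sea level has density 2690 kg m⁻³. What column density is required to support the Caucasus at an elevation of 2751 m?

Pratt balance: ρ_ref D = ρ (D + h).
ρ = ρ_ref D/(D + h) = 2690 × 132900 m/(132900 m + 2751 m) = 2640 kg m⁻³.

2640 kg m⁻³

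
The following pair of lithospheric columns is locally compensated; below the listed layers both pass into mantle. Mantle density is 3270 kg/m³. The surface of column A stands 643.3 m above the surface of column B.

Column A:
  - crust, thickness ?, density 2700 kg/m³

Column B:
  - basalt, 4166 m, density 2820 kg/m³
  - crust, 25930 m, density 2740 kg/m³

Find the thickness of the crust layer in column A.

Take the compensation level at the base of the deeper column (depth z_c below the surface of column A) and equate Σ ρ_i t_i down to z_c; mantle fills any gap and the z_c terms cancel.
Column A: x×2700 + (z_c − 0 − x)×3270
Column B: 643.3×0 + 4166×2820 + 25930×2740 + (z_c − 643.3 − 30096)×3270
The z_c×3270 term appears on both sides and cancels. Collect the known terms of each column as K = Σ(ρt)_known − 3270 × (depth of known layers): K_A = 0 − 3270×0 = 0; K_B = 82796320 − 3270×(643.3 + 30096) = −17721191.
Balance: K_A − x×(3270 − 2700) = K_B, so x = (K_A − K_B)/(3270 − 2700) = 17721200/570 = 31100 m.

31100 m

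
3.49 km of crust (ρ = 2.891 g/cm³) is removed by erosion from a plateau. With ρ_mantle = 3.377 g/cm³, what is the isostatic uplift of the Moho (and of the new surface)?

2.99 km

Unloading: uplift u = e ρ_c/ρ_m = 3.49 km × 2.891/3.377 = 2.99 km.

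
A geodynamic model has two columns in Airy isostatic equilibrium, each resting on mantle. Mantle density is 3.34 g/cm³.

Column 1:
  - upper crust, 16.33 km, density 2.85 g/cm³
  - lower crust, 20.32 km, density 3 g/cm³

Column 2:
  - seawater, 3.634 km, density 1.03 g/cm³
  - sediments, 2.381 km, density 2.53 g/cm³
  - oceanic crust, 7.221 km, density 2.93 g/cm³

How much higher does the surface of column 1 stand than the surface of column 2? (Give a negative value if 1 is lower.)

0.487 km

For any compensation level in the mantle, the mantle terms cancel and isostasy reduces to e = (Σt_1 − Σt_2) − (Σ(ρt)_1 − Σ(ρt)_2) / ρ_m.
Σt_1 = 36.65 km; Σt_2 = 13.236 km; Σ(ρt)_1 = 107.5005; Σ(ρt)_2 = 30.92448 (in km·g/cm³).
e = (36.65 − 13.236) − (107.5005 − 30.92448) / 3.34 = 0.487 km.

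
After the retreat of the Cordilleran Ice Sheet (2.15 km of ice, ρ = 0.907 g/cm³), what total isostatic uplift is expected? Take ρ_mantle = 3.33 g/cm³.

Removing the load lets mantle flow back in; uplift u satisfies ρ_ice t = ρ_m u.
u = t ρ_ice/ρ_m = 2.15 km × 0.907/3.33 = 0.586 km.

0.586 km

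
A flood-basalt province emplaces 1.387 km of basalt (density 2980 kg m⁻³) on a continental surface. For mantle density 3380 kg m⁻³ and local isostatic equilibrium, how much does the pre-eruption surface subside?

1.22 km

Subaerial loading: s = t ρ_load / ρ_m.
s = 1.387 km × 2980/3380 = 1.22 km.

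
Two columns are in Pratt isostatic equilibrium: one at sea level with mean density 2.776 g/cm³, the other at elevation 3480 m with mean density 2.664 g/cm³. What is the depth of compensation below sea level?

82800 m

ρ_ref D = ρ (D + h) → D (ρ_ref − ρ) = ρ h.
D = ρ h/(ρ_ref − ρ) = 2.664 × 3480 m/(2.776 − 2.664) = 82800 m.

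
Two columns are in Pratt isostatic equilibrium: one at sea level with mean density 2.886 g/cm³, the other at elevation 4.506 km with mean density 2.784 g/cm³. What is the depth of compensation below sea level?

123 km

ρ_ref D = ρ (D + h) → D (ρ_ref − ρ) = ρ h.
D = ρ h/(ρ_ref − ρ) = 2.784 × 4.506 km/(2.886 − 2.784) = 123 km.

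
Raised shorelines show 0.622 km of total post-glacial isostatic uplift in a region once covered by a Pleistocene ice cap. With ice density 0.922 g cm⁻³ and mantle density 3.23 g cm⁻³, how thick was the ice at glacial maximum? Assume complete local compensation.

u = t ρ_ice/ρ_m → t = u ρ_m/ρ_ice = 0.622 km × 3.23/0.922 = 2.18 km.

2.18 km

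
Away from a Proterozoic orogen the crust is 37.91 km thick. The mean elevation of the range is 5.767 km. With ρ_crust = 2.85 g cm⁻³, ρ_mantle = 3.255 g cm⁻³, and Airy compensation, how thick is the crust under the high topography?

84.3 km

Root depth r = h ρ_c / (ρ_m − ρ_c) = 5.767 km × 2.85 / 0.405 = 40.58 km.
Total thickness = T + h + r = 37.91 km + 5.767 km + 40.58 km = 84.3 km.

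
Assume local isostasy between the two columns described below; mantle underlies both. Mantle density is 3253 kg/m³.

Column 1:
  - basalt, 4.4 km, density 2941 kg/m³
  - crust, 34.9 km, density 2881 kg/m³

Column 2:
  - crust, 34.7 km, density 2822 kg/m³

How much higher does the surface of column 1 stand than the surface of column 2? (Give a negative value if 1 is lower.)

For any compensation level in the mantle, the mantle terms cancel and isostasy reduces to e = (Σt_1 − Σt_2) − (Σ(ρt)_1 − Σ(ρt)_2) / ρ_m.
Σt_1 = 39.3 km; Σt_2 = 34.7 km; Σ(ρt)_1 = 113487.3; Σ(ρt)_2 = 97923.4 (in km·kg/m³).
e = (39.3 − 34.7) − (113487.3 − 97923.4) / 3253 = −0.184 km.

−0.184 km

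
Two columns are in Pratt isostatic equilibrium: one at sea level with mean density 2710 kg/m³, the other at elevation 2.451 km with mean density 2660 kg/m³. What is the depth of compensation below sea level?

130 km

ρ_ref D = ρ (D + h) → D (ρ_ref − ρ) = ρ h.
D = ρ h/(ρ_ref − ρ) = 2660 × 2.451 km/(2710 − 2660) = 130 km.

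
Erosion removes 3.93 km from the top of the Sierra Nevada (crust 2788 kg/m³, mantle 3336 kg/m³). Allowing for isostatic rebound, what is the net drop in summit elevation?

0.646 km

Rebound u = e ρ_c/ρ_m = 3.93 km × 2788/3336 = 3.284 km.
Net surface drop = e − u = 3.93 km − 3.284 km = e (ρ_m − ρ_c)/ρ_m = 0.646 km.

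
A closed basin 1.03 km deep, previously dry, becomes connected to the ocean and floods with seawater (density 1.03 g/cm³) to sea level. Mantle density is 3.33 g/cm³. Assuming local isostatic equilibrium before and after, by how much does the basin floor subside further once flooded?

After flooding the water column is d + s deep. Its weight must equal the weight of mantle displaced by the extra subsidence s: (d + s) ρ_w = s ρ_m.
s = d ρ_w / (ρ_m − ρ_w) = 1.03 km × 1.03/(3.33 − 1.03) = 0.461 km.

0.461 km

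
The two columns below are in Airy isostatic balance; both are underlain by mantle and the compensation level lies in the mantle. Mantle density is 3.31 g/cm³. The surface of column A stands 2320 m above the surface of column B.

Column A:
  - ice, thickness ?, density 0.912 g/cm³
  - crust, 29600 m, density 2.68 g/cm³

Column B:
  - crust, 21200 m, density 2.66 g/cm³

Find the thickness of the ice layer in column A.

Take the compensation level at the base of the deeper column (depth z_c below the surface of column A) and equate Σ ρ_i t_i down to z_c; mantle fills any gap and the z_c terms cancel.
Column A: x×0.912 + 29600×2.68 + (z_c − 29600 − x)×3.31
Column B: 2320×0 + 21200×2.66 + (z_c − 2320 − 21200)×3.31
The z_c×3.31 term appears on both sides and cancels. Collect the known terms of each column as K = Σ(ρt)_known − 3.31 × (depth of known layers): K_A = 79328 − 3.31×29600 = −18648; K_B = 56392 − 3.31×(2320 + 21200) = −21459.2.
Balance: K_A − x×(3.31 − 0.912) = K_B, so x = (K_A − K_B)/(3.31 − 0.912) = 2811.2/2.398 = 1170 m.

1170 m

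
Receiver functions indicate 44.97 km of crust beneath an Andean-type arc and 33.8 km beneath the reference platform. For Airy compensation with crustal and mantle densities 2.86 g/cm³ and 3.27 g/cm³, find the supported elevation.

1.4 km

Excess crust Δ = 44.97 km − 33.8 km = 11.17 km, split between elevation h and root r with h + r = Δ.
Airy balance ρ_c h = (ρ_m − ρ_c) r gives r = h ρ_c/(ρ_m − ρ_c), so h (1 + ρ_c/(ρ_m − ρ_c)) = Δ, i.e. h = Δ (ρ_m − ρ_c)/ρ_m.
h = 11.17 km × 0.41/3.27 = 1.4 km.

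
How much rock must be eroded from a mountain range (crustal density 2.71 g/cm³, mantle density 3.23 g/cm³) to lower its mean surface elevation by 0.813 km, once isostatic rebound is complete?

Net drop Δ = e − u = e − e ρ_c/ρ_m = e (ρ_m − ρ_c)/ρ_m.
e = Δ ρ_m/(ρ_m − ρ_c) = 0.813 km × 3.23/0.52 = 5.05 km.

5.05 km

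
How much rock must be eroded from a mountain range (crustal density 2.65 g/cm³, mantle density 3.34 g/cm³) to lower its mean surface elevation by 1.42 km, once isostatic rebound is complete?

6.87 km

Net drop Δ = e − u = e − e ρ_c/ρ_m = e (ρ_m − ρ_c)/ρ_m.
e = Δ ρ_m/(ρ_m − ρ_c) = 1.42 km × 3.34/0.69 = 6.87 km.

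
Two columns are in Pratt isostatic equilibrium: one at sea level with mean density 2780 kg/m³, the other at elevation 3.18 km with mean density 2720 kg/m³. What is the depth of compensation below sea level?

ρ_ref D = ρ (D + h) → D (ρ_ref − ρ) = ρ h.
D = ρ h/(ρ_ref − ρ) = 2720 × 3.18 km/(2780 − 2720) = 144 km.

144 km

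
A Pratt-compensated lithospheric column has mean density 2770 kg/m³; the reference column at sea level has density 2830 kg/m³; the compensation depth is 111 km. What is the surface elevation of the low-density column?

ρ_ref D = ρ (D + h) → h = D (ρ_ref − ρ)/ρ.
h = 111 km × (2830 − 2770)/2770 = 2.4 km.

2.4 km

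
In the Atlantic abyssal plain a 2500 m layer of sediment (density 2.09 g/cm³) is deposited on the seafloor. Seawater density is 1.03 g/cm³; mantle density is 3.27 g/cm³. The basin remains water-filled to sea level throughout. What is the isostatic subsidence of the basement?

1180 m

Submarine loading: the sediment displaces seawater, and the subsidence is in turn flooded, so s (ρ_m − ρ_w) = t (ρ_sed − ρ_w).
s = 2500 m × (2.09 − 1.03) / (3.27 − 1.03) = 1180 m.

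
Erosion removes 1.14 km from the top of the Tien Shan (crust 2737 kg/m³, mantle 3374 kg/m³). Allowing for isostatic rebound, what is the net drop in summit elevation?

Rebound u = e ρ_c/ρ_m = 1.14 km × 2737/3374 = 0.9248 km.
Net surface drop = e − u = 1.14 km − 0.9248 km = e (ρ_m − ρ_c)/ρ_m = 0.215 km.

0.215 km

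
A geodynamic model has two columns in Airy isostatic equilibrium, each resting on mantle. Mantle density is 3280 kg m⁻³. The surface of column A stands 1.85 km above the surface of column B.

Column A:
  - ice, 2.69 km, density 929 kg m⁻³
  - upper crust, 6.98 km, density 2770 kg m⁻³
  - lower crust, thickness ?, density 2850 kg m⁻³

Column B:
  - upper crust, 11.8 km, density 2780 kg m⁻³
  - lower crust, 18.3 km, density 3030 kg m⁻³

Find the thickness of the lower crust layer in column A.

Take the compensation level at the base of the deeper column (depth z_c below the surface of column A) and equate Σ ρ_i t_i down to z_c; mantle fills any gap and the z_c terms cancel.
Column A: 2.69×929 + 6.98×2770 + x×2850 + (z_c − 9.67 − x)×3280
Column B: 1.85×0 + 11.8×2780 + 18.3×3030 + (z_c − 1.85 − 30.1)×3280
The z_c×3280 term appears on both sides and cancels. Collect the known terms of each column as K = Σ(ρt)_known − 3280 × (depth of known layers): K_A = 21833.61 − 3280×9.67 = −9883.99; K_B = 88253 − 3280×(1.85 + 30.1) = −16543.
Balance: K_A − x×(3280 − 2850) = K_B, so x = (K_A − K_B)/(3280 − 2850) = 6659.01/430 = 15.5 km.

15.5 km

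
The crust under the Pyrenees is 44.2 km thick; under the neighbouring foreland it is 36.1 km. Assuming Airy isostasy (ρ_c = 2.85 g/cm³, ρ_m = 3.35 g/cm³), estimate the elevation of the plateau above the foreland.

Excess crust Δ = 44.2 km − 36.1 km = 8.1 km, split between elevation h and root r with h + r = Δ.
Airy balance ρ_c h = (ρ_m − ρ_c) r gives r = h ρ_c/(ρ_m − ρ_c), so h (1 + ρ_c/(ρ_m − ρ_c)) = Δ, i.e. h = Δ (ρ_m − ρ_c)/ρ_m.
h = 8.1 km × 0.5/3.35 = 1.21 km.

1.21 km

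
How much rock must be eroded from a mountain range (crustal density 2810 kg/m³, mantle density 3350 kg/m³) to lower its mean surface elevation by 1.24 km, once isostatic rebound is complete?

Net drop Δ = e − u = e − e ρ_c/ρ_m = e (ρ_m − ρ_c)/ρ_m.
e = Δ ρ_m/(ρ_m − ρ_c) = 1.24 km × 3350/540 = 7.69 km.

7.69 km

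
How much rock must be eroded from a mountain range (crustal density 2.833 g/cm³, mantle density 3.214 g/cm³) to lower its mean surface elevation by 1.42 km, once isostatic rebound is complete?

Net drop Δ = e − u = e − e ρ_c/ρ_m = e (ρ_m − ρ_c)/ρ_m.
e = Δ ρ_m/(ρ_m − ρ_c) = 1.42 km × 3.214/0.381 = 12 km.

12 km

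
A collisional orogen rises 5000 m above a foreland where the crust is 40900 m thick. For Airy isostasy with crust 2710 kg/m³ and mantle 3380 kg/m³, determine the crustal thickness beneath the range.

Root depth r = h ρ_c / (ρ_m − ρ_c) = 5000 m × 2710 / 670 = 20220 m.
Total thickness = T + h + r = 40900 m + 5000 m + 20220 m = 66100 m.

66100 m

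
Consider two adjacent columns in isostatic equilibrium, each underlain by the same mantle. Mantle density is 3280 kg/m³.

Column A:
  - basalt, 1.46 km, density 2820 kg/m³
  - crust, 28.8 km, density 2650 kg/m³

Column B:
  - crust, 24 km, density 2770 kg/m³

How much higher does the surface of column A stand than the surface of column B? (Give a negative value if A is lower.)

2 km

For any compensation level in the mantle, the mantle terms cancel and isostasy reduces to e = (Σt_A − Σt_B) − (Σ(ρt)_A − Σ(ρt)_B) / ρ_m.
Σt_A = 30.26 km; Σt_B = 24 km; Σ(ρt)_A = 80437.2; Σ(ρt)_B = 66480 (in km·kg/m³).
e = (30.26 − 24) − (80437.2 − 66480) / 3280 = 2 km.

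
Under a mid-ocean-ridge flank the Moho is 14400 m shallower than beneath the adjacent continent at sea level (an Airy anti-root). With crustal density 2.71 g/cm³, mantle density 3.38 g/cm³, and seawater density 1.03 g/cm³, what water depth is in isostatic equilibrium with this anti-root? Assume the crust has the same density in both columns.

Replacing a thickness d of crust by seawater at the top must be balanced by replacing crust with mantle at the base: d (ρ_c − ρ_w) = a (ρ_m − ρ_c).
d = a (ρ_m − ρ_c)/(ρ_c − ρ_w) = 14400 m × 0.67/1.68 = 5740 m.

5740 m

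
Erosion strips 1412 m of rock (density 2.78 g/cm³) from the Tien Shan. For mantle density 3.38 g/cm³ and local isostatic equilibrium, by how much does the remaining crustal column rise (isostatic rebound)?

Unloading: uplift u = e ρ_c/ρ_m = 1412 m × 2.78/3.38 = 1160 m.

1160 m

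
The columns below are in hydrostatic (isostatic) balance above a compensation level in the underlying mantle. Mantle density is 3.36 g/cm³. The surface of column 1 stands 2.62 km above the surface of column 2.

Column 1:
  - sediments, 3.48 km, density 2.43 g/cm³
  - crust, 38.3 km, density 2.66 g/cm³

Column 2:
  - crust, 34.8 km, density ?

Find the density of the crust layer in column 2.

2.75 g/cm³

Take the compensation level at the base of the deeper column (depth z_c below the surface of column 1) and equate Σ ρ_i t_i down to z_c; mantle fills any gap and the z_c terms cancel.
Column 1: 3.48×2.43 + 38.3×2.66 + (z_c − 41.78)×3.36
Column 2: 2.62×0 + 34.8×ρ + (z_c − 2.62 − 34.8)×3.36
The z_c×3.36 term appears on both sides and cancels. Collect the known terms of each column as K = Σ(ρt)_known − 3.36 × (depth of known layers): K_1 = 110.3344 − 3.36×41.78 = −30.0464; K_2 = 0 − 3.36×(2.62 + 34.8) = −125.7312.
Balance: K_1 = K_2 + 34.8×ρ, so ρ = (K_1 − K_2)/34.8 = 95.6848/34.8 = 2.75 g/cm³.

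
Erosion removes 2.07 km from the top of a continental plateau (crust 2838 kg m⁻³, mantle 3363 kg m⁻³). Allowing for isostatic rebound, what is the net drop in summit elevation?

0.323 km

Rebound u = e ρ_c/ρ_m = 2.07 km × 2838/3363 = 1.747 km.
Net surface drop = e − u = 2.07 km − 1.747 km = e (ρ_m − ρ_c)/ρ_m = 0.323 km.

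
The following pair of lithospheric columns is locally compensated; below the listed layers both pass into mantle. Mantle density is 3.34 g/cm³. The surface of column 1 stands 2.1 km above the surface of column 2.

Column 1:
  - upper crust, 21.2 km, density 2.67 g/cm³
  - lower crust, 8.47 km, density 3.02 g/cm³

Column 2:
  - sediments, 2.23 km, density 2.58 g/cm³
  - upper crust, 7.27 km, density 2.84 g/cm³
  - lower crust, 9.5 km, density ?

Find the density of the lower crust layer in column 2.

2.86 g/cm³

Take the compensation level at the base of the deeper column (depth z_c below the surface of column 1) and equate Σ ρ_i t_i down to z_c; mantle fills any gap and the z_c terms cancel.
Column 1: 21.2×2.67 + 8.47×3.02 + (z_c − 29.67)×3.34
Column 2: 2.1×0 + 2.23×2.58 + 7.27×2.84 + 9.5×ρ + (z_c − 2.1 − 19)×3.34
The z_c×3.34 term appears on both sides and cancels. Collect the known terms of each column as K = Σ(ρt)_known − 3.34 × (depth of known layers): K_1 = 82.1834 − 3.34×29.67 = −16.9144; K_2 = 26.4002 − 3.34×(2.1 + 19) = −44.0738.
Balance: K_1 = K_2 + 9.5×ρ, so ρ = (K_1 − K_2)/9.5 = 27.1594/9.5 = 2.86 g/cm³.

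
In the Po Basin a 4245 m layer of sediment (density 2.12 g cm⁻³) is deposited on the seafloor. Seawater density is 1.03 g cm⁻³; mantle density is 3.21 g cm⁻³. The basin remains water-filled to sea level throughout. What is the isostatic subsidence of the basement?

Submarine loading: the sediment displaces seawater, and the subsidence is in turn flooded, so s (ρ_m − ρ_w) = t (ρ_sed − ρ_w).
s = 4245 m × (2.12 − 1.03) / (3.21 − 1.03) = 2120 m.

2120 m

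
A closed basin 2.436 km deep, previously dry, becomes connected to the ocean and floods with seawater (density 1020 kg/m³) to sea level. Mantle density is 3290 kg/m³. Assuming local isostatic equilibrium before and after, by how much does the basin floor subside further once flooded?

1.09 km

After flooding the water column is d + s deep. Its weight must equal the weight of mantle displaced by the extra subsidence s: (d + s) ρ_w = s ρ_m.
s = d ρ_w / (ρ_m − ρ_w) = 2.436 km × 1020/(3290 − 1020) = 1.09 km.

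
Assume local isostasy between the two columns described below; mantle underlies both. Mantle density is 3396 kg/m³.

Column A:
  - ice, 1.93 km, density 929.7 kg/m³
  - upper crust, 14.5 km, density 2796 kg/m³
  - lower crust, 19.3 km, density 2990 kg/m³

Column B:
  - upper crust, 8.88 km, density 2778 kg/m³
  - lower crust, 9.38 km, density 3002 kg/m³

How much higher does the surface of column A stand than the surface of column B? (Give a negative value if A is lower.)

For any compensation level in the mantle, the mantle terms cancel and isostasy reduces to e = (Σt_A − Σt_B) − (Σ(ρt)_A − Σ(ρt)_B) / ρ_m.
Σt_A = 35.73 km; Σt_B = 18.26 km; Σ(ρt)_A = 100043.321; Σ(ρt)_B = 52827.4 (in km·kg/m³).
e = (35.73 − 18.26) − (100043.321 − 52827.4) / 3396 = 3.57 km.

3.57 km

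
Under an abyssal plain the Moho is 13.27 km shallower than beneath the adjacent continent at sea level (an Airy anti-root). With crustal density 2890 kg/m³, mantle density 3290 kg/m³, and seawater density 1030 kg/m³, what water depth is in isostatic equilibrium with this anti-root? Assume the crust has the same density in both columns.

Replacing a thickness d of crust by seawater at the top must be balanced by replacing crust with mantle at the base: d (ρ_c − ρ_w) = a (ρ_m − ρ_c).
d = a (ρ_m − ρ_c)/(ρ_c − ρ_w) = 13.27 km × 400/1860 = 2.85 km.

2.85 km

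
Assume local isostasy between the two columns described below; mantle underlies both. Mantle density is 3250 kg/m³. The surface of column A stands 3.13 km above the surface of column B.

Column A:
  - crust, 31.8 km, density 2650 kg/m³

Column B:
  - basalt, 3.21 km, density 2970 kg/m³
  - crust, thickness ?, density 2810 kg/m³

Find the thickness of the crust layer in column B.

18.2 km

Take the compensation level at the base of the deeper column (depth z_c below the surface of column A) and equate Σ ρ_i t_i down to z_c; mantle fills any gap and the z_c terms cancel.
Column A: 31.8×2650 + (z_c − 31.8)×3250
Column B: 3.13×0 + 3.21×2970 + x×2810 + (z_c − 3.13 − 3.21 − x)×3250
The z_c×3250 term appears on both sides and cancels. Collect the known terms of each column as K = Σ(ρt)_known − 3250 × (depth of known layers): K_A = 84270 − 3250×31.8 = −19080; K_B = 9533.7 − 3250×(3.13 + 3.21) = −11071.3.
Balance: K_A = K_B − x×(3250 − 2810), so x = (K_B − K_A)/(3250 − 2810) = 8008.7/440 = 18.2 km.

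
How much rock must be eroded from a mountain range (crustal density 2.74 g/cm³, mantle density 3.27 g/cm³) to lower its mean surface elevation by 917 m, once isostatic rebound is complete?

5660 m

Net drop Δ = e − u = e − e ρ_c/ρ_m = e (ρ_m − ρ_c)/ρ_m.
e = Δ ρ_m/(ρ_m − ρ_c) = 917 m × 3.27/0.53 = 5660 m.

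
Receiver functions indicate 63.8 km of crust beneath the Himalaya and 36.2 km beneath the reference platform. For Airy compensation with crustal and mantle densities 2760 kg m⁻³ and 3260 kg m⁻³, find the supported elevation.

4.23 km

Excess crust Δ = 63.8 km − 36.2 km = 27.6 km, split between elevation h and root r with h + r = Δ.
Airy balance ρ_c h = (ρ_m − ρ_c) r gives r = h ρ_c/(ρ_m − ρ_c), so h (1 + ρ_c/(ρ_m − ρ_c)) = Δ, i.e. h = Δ (ρ_m − ρ_c)/ρ_m.
h = 27.6 km × 500/3260 = 4.23 km.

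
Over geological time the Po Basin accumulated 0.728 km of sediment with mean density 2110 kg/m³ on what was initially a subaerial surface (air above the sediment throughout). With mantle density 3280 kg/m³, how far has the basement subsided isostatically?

Subaerial load: s = t ρ_sed / ρ_m = 0.728 km × 2110/3280 = 0.468 km.

0.468 km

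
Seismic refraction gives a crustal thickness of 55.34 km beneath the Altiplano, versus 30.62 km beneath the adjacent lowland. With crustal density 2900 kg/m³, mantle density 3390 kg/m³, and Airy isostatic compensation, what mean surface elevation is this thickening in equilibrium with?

3.57 km

Excess crust Δ = 55.34 km − 30.62 km = 24.72 km, split between elevation h and root r with h + r = Δ.
Airy balance ρ_c h = (ρ_m − ρ_c) r gives r = h ρ_c/(ρ_m − ρ_c), so h (1 + ρ_c/(ρ_m − ρ_c)) = Δ, i.e. h = Δ (ρ_m − ρ_c)/ρ_m.
h = 24.72 km × 490/3390 = 3.57 km.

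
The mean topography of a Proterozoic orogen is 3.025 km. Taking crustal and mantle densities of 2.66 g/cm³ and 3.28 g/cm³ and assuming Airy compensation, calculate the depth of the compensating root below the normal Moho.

13 km

Isostatic balance requires: the weight of the topography is balanced by the buoyancy of the root, ρ_c h = (ρ_m − ρ_c) r.
r = h · ρ_c / (ρ_m − ρ_c) = 3.025 km × 2.66 / (3.28 − 2.66) = 13 km.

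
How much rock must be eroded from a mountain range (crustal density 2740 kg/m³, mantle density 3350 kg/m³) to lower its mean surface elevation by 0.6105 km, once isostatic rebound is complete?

Net drop Δ = e − u = e − e ρ_c/ρ_m = e (ρ_m − ρ_c)/ρ_m.
e = Δ ρ_m/(ρ_m − ρ_c) = 0.6105 km × 3350/610 = 3.35 km.

3.35 km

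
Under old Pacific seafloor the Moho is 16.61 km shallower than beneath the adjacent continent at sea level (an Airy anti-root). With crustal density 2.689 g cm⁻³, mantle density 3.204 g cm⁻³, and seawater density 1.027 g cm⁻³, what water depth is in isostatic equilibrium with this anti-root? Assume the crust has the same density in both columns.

Replacing a thickness d of crust by seawater at the top must be balanced by replacing crust with mantle at the base: d (ρ_c − ρ_w) = a (ρ_m − ρ_c).
d = a (ρ_m − ρ_c)/(ρ_c − ρ_w) = 16.61 km × 0.515/1.662 = 5.15 km.

5.15 km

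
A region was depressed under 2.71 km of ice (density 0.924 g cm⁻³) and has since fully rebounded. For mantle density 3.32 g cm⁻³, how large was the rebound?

Removing the load lets mantle flow back in; uplift u satisfies ρ_ice t = ρ_m u.
u = t ρ_ice/ρ_m = 2.71 km × 0.924/3.32 = 0.754 km.

0.754 km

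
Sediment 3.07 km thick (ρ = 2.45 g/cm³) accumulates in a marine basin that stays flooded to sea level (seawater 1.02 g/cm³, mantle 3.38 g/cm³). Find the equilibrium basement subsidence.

Submarine loading: the sediment displaces seawater, and the subsidence is in turn flooded, so s (ρ_m − ρ_w) = t (ρ_sed − ρ_w).
s = 3.07 km × (2.45 − 1.02) / (3.38 − 1.02) = 1.86 km.

1.86 km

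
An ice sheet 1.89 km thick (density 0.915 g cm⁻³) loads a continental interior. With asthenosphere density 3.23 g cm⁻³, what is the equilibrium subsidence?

By Archimedes' principle applied to the lithosphere: the ice load ρ_ice t is balanced by mantle displaced below, ρ_m s.
s = t ρ_ice / ρ_m = 1.89 km × 0.915/3.23 = 0.535 km.

0.535 km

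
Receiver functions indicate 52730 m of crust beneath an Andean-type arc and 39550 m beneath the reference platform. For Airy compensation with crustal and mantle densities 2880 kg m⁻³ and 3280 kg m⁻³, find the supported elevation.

Excess crust Δ = 52730 m − 39550 m = 13180 m, split between elevation h and root r with h + r = Δ.
Airy balance ρ_c h = (ρ_m − ρ_c) r gives r = h ρ_c/(ρ_m − ρ_c), so h (1 + ρ_c/(ρ_m − ρ_c)) = Δ, i.e. h = Δ (ρ_m − ρ_c)/ρ_m.
h = 13180 m × 400/3280 = 1610 m.

1610 m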